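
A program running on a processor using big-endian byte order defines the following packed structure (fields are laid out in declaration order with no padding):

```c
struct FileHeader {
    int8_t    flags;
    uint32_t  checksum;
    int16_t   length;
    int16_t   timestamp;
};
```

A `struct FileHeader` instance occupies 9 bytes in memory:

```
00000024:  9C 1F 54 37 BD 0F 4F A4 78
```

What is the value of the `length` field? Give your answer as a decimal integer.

3919

`length` follows `flags` (1 B), `checksum` (4 B), so it starts at offset 1 + 4 = 5 and occupies 2 bytes.
Bytes at offsets 5..6: 0F 4F.
Big-endian: lowest address holds the most-significant byte.
The bytes are already most-significant first: 0x0F4F.
0x0F4F = 3919.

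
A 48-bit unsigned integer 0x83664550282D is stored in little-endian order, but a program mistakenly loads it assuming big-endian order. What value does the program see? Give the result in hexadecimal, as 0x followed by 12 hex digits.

Stored little-endian, the bytes at ascending addresses are 2D 28 50 45 66 83.
Read back as big-endian, the last byte is least significant, giving 0x2D2850456683.

0x2D2850456683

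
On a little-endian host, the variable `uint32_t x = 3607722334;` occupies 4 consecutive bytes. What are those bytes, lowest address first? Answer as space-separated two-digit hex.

3607722334 in hexadecimal, padded to 32 bits, is 0xD709795E.
Split into bytes (most-significant first): D7 09 79 5E.
In little-endian order the low byte comes first in memory.
So at ascending addresses the bytes are 5E 79 09 D7.

5E 79 09 D7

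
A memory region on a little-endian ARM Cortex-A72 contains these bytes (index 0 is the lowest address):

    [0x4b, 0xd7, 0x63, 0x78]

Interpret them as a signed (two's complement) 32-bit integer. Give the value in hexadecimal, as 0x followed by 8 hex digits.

0x7863D74B

In little-endian order the low byte comes first in memory.
Reassemble most-significant byte first: 78 63 D7 4B → 0x7863D74B.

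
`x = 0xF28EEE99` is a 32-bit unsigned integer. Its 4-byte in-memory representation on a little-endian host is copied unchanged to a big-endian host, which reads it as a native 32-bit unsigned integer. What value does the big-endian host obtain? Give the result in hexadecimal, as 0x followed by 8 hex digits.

Stored little-endian, the bytes at ascending addresses are 99 EE 8E F2.
Read back as big-endian, the last byte is least significant, giving 0x99EE8EF2.

0x99EE8EF2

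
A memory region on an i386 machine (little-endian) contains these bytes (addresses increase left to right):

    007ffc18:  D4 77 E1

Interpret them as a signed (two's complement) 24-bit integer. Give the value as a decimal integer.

In little-endian order the low byte comes first in memory.
Reassemble most-significant byte first: E1 77 D4 → 0xE177D4.
Top bit is set, so as a signed 24-bit value this is 0xE177D4 − 2^24 = -2000940.

-2000940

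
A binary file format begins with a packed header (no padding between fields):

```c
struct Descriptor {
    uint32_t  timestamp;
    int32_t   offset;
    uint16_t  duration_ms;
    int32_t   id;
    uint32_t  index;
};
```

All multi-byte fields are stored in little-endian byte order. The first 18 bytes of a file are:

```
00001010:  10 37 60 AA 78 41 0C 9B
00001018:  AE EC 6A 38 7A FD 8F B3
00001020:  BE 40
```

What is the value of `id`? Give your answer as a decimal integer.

-42321814

`id` follows `timestamp` (4 B), `offset` (4 B), `duration_ms` (2 B), so it starts at offset 4 + 4 + 2 = 10 and occupies 4 bytes.
Bytes at offsets 10..13: 6A 38 7A FD.
In little-endian order the low byte comes first in memory.
Reassemble most-significant byte first: FD 7A 38 6A → 0xFD7A386A.
Top bit is set, so as a signed 32-bit value this is 0xFD7A386A − 2^32 = -42321814.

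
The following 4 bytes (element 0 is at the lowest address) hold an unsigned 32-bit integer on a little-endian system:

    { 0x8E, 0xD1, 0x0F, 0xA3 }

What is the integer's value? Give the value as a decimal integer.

2735722894

Little-endian stores the least-significant byte at the lowest address.
Reassemble most-significant byte first: A3 0F D1 8E → 0xA30FD18E.
0xA30FD18E = 2735722894.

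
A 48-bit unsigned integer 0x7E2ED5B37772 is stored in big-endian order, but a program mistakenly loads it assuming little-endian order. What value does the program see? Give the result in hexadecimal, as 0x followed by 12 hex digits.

0x7277B3D52E7E

Stored big-endian, the bytes at ascending addresses are 7E 2E D5 B3 77 72.
Read back as little-endian, the first byte is least significant, giving 0x7277B3D52E7E.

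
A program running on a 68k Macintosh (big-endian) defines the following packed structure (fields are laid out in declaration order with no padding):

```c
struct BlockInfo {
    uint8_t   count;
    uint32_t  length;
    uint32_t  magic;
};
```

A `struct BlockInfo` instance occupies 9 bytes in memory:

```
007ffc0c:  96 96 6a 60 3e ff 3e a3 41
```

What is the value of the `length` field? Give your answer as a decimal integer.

`length` follows `count` (1 byte), so it starts at byte offset 1 and occupies 4 bytes.
Bytes at offsets 1..4: 96 6A 60 3E.
Big-endian: lowest address holds the most-significant byte.
The bytes are already most-significant first: 0x966A603E.
0x966A603E = 2523553854.

2523553854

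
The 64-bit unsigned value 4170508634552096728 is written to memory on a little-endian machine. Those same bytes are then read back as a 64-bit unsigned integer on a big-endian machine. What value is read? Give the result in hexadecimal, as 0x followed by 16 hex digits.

4170508634552096728 in 64-bit hexadecimal is 0x39E09F81BF2D57D8.
Stored little-endian, the bytes at ascending addresses are D8 57 2D BF 81 9F E0 39.
Read back as big-endian, the last byte is least significant, giving 0xD8572DBF819FE039.

0xD8572DBF819FE039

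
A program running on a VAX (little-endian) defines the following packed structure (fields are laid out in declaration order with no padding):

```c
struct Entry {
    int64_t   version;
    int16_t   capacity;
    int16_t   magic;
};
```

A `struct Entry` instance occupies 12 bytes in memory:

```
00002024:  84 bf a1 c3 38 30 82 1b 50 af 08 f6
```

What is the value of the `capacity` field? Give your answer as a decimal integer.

`capacity` follows `version` (8 bytes), so it starts at byte offset 8 and occupies 2 bytes.
Bytes at offsets 8..9: 50 AF.
Little-endian stores the least-significant byte at the lowest address.
Reassemble most-significant byte first: AF 50 → 0xAF50.
Top bit is set, so as a signed 16-bit value this is 0xAF50 − 2^16 = -20656.

-20656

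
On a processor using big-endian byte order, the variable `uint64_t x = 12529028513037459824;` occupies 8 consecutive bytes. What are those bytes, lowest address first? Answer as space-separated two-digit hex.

AD E0 0D 0D 0C 56 A1 70

12529028513037459824 in hexadecimal, padded to 64 bits, is 0xADE00D0D0C56A170.
Split into bytes (most-significant first): AD E0 0D 0D 0C 56 A1 70.
Big-endian stores the most-significant byte at the lowest address.
So the memory order matches the most-significant-first order: AD E0 0D 0D 0C 56 A1 70.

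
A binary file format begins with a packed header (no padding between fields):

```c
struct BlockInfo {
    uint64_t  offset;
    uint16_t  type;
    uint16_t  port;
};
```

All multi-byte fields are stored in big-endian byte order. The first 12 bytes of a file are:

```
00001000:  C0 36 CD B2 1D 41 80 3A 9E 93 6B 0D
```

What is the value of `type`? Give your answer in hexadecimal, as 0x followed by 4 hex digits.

`type` follows `offset` (8 bytes), so it starts at byte offset 8 and occupies 2 bytes.
Bytes at offsets 8..9: 9E 93.
Big-endian: lowest address holds the most-significant byte.
The bytes are already most-significant first: 0x9E93.

0x9E93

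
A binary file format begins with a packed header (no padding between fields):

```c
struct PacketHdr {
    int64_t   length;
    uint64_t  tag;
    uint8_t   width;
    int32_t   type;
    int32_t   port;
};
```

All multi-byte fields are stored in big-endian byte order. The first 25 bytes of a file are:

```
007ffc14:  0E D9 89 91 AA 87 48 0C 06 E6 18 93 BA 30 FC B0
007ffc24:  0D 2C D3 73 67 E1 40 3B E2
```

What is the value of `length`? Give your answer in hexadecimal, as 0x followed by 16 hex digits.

`length` is the first field, at byte offset 0, occupying 8 bytes.
Bytes at offsets 0..7: 0E D9 89 91 AA 87 48 0C.
Big-endian stores the most-significant byte at the lowest address.
The bytes are already most-significant first: 0x0ED98991AA87480C.

0x0ED98991AA87480C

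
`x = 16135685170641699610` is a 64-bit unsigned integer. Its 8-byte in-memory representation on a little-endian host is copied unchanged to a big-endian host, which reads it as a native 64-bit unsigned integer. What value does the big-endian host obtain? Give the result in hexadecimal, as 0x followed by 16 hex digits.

0x1A03A3132C78EDDF

16135685170641699610 in 64-bit hexadecimal is 0xDFED782C13A3031A.
Stored little-endian, the bytes at ascending addresses are 1A 03 A3 13 2C 78 ED DF.
Read back as big-endian, the last byte is least significant, giving 0x1A03A3132C78EDDF.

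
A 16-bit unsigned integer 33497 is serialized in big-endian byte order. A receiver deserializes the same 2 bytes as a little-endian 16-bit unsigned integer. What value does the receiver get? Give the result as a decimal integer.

33497 in 16-bit hexadecimal is 0x82D9.
Stored big-endian, the bytes at ascending addresses are 82 D9.
Read back as little-endian, the first byte is least significant, giving 0xD982.
0xD982 = 55682.

55682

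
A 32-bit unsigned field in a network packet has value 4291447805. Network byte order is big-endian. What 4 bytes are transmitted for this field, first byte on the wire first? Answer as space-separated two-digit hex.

4291447805 in hexadecimal, padded to 32 bits, is 0xFFCA4BFD.
Split into bytes (most-significant first): FF CA 4B FD.
Big-endian stores the most-significant byte at the lowest address.
So the memory order matches the most-significant-first order: FF CA 4B FD.

FF CA 4B FD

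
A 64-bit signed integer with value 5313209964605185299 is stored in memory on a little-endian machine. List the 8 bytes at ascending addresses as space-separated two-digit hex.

13 9D 5B ED 4F 50 BC 49

5313209964605185299 in hexadecimal, padded to 64 bits, is 0x49BC504FED5B9D13.
Split into bytes (most-significant first): 49 BC 50 4F ED 5B 9D 13.
Little-endian: lowest address holds the least-significant byte.
So at ascending addresses the bytes are 13 9D 5B ED 4F 50 BC 49.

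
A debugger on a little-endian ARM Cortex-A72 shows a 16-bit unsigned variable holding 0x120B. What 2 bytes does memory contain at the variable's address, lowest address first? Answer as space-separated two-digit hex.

Split into bytes (most-significant first): 12 0B.
In little-endian order the low byte comes first in memory.
So at ascending addresses the bytes are 0B 12.

0B 12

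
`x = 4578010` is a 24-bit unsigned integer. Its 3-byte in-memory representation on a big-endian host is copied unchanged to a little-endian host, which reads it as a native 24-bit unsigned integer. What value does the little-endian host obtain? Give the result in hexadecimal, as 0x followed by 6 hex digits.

0xDADA45

4578010 in 24-bit hexadecimal is 0x45DADA.
Stored big-endian, the bytes at ascending addresses are 45 DA DA.
Read back as little-endian, the first byte is least significant, giving 0xDADA45.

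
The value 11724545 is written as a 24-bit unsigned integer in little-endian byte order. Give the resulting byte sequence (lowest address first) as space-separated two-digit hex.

11724545 in hexadecimal, padded to 24 bits, is 0xB2E701.
Split into bytes (most-significant first): B2 E7 01.
In little-endian order the low byte comes first in memory.
So at ascending addresses the bytes are 01 E7 B2.

01 E7 B2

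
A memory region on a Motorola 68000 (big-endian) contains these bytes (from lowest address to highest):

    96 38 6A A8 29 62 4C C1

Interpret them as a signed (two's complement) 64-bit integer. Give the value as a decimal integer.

-7622225098843206463

Big-endian stores the most-significant byte at the lowest address.
The bytes are already most-significant first: 0x96386AA829624CC1.
Top bit is set, so as a signed 64-bit value this is 0x96386AA829624CC1 − 2^64 = -7622225098843206463.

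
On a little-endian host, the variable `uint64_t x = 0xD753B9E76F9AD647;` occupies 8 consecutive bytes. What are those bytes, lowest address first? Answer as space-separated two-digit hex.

Split into bytes (most-significant first): D7 53 B9 E7 6F 9A D6 47.
Little-endian: lowest address holds the least-significant byte.
So at ascending addresses the bytes are 47 D6 9A 6F E7 B9 53 D7.

47 D6 9A 6F E7 B9 53 D7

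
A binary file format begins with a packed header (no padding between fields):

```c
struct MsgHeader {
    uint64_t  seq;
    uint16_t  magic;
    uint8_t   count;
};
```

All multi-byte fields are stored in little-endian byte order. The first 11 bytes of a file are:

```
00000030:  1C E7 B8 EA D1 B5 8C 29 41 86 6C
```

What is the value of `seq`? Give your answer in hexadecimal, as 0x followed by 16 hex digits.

0x298CB5D1EAB8E71C

`seq` is the first field, at byte offset 0, occupying 8 bytes.
Bytes at offsets 0..7: 1C E7 B8 EA D1 B5 8C 29.
Little-endian stores the least-significant byte at the lowest address.
Reassemble most-significant byte first: 29 8C B5 D1 EA B8 E7 1C → 0x298CB5D1EAB8E71C.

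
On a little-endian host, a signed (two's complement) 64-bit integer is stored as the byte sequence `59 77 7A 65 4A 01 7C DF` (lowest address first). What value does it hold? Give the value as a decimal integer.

Little-endian: lowest address holds the least-significant byte.
Reassemble most-significant byte first: DF 7C 01 4A 65 7A 77 59 → 0xDF7C014A657A7759.
Top bit is set, so as a signed 64-bit value this is 0xDF7C014A657A7759 − 2^64 = -2342996287097768103.

-2342996287097768103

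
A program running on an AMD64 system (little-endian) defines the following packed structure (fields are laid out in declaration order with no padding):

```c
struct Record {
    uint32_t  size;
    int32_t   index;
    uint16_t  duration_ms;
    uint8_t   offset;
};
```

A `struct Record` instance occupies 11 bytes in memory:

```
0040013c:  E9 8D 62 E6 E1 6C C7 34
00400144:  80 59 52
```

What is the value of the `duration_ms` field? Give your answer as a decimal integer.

`duration_ms` follows `size` (4 B), `index` (4 B), so it starts at offset 4 + 4 = 8 and occupies 2 bytes.
Bytes at offsets 8..9: 80 59.
In little-endian order the low byte comes first in memory.
Reassemble most-significant byte first: 59 80 → 0x5980.
0x5980 = 22912.

22912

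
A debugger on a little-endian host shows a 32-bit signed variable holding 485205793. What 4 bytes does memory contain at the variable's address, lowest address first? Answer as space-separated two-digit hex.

485205793 in hexadecimal, padded to 32 bits, is 0x1CEBA721.
Split into bytes (most-significant first): 1C EB A7 21.
Little-endian stores the least-significant byte at the lowest address.
So at ascending addresses the bytes are 21 A7 EB 1C.

21 A7 EB 1C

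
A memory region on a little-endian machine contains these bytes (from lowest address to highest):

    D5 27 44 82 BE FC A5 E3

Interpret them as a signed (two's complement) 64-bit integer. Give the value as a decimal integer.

-2042948960783161387

Little-endian stores the least-significant byte at the lowest address.
Reassemble most-significant byte first: E3 A5 FC BE 82 44 27 D5 → 0xE3A5FCBE824427D5.
Top bit is set, so as a signed 64-bit value this is 0xE3A5FCBE824427D5 − 2^64 = -2042948960783161387.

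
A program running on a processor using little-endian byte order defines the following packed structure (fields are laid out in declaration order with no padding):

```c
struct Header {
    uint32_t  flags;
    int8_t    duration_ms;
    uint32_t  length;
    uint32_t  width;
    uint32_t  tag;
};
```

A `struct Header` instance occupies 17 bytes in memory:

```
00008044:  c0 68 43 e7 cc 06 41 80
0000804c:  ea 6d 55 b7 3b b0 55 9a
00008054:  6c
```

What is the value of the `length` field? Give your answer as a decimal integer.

`length` follows `flags` (4 B), `duration_ms` (1 B), so it starts at offset 4 + 1 = 5 and occupies 4 bytes.
Bytes at offsets 5..8: 06 41 80 EA.
In little-endian order the low byte comes first in memory.
Reassemble most-significant byte first: EA 80 41 06 → 0xEA804106.
0xEA804106 = 3934273798.

3934273798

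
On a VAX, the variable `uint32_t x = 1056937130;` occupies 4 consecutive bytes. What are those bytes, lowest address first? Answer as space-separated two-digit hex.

1056937130 in hexadecimal, padded to 32 bits, is 0x3EFF94AA.
Split into bytes (most-significant first): 3E FF 94 AA.
Little-endian: lowest address holds the least-significant byte.
So at ascending addresses the bytes are AA 94 FF 3E.

AA 94 FF 3E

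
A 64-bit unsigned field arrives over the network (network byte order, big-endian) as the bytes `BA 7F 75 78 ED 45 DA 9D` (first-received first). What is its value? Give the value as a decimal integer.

13438588975334152861

Big-endian stores the most-significant byte at the lowest address.
The bytes are already most-significant first: 0xBA7F7578ED45DA9D.
0xBA7F7578ED45DA9D = 13438588975334152861.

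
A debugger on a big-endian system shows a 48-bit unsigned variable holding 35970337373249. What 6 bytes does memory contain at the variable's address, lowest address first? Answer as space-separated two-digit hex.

20 B6 FF 2E 7C 41

35970337373249 in hexadecimal, padded to 48 bits, is 0x20B6FF2E7C41.
Split into bytes (most-significant first): 20 B6 FF 2E 7C 41.
Big-endian: lowest address holds the most-significant byte.
So the memory order matches the most-significant-first order: 20 B6 FF 2E 7C 41.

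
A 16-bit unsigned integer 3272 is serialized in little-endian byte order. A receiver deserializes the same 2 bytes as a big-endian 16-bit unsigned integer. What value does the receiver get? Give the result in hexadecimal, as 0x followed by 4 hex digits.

0xC80C

3272 in 16-bit hexadecimal is 0x0CC8.
Stored little-endian, the bytes at ascending addresses are C8 0C.
Read back as big-endian, the last byte is least significant, giving 0xC80C.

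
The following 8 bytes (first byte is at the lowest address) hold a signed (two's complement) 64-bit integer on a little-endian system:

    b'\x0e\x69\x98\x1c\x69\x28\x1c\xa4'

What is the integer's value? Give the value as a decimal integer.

-6621372920225044210

Little-endian: lowest address holds the least-significant byte.
Reassemble most-significant byte first: A4 1C 28 69 1C 98 69 0E → 0xA41C28691C98690E.
Top bit is set, so as a signed 64-bit value this is 0xA41C28691C98690E − 2^64 = -6621372920225044210.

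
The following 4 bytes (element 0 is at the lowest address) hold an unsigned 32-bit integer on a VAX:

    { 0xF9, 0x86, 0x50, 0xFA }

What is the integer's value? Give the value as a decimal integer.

4199581433

Little-endian stores the least-significant byte at the lowest address.
Reassemble most-significant byte first: FA 50 86 F9 → 0xFA5086F9.
0xFA5086F9 = 4199581433.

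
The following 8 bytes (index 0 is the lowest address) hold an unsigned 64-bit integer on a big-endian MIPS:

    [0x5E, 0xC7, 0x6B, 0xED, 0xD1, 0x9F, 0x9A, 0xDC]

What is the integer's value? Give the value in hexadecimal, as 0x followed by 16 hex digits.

In big-endian order the high byte comes first in memory.
The bytes are already most-significant first: 0x5EC76BEDD19F9ADC.

0x5EC76BEDD19F9ADC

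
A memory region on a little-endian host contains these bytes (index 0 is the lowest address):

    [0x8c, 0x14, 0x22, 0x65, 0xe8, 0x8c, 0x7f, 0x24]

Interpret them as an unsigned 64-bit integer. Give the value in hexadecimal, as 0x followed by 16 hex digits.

In little-endian order the low byte comes first in memory.
Reassemble most-significant byte first: 24 7F 8C E8 65 22 14 8C → 0x247F8CE86522148C.

0x247F8CE86522148C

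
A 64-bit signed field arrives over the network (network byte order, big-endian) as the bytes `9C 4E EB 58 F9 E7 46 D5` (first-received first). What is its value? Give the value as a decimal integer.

In big-endian order the high byte comes first in memory.
The bytes are already most-significant first: 0x9C4EEB58F9E746D5.
Top bit is set, so as a signed 64-bit value this is 0x9C4EEB58F9E746D5 − 2^64 = -7183545588227029291.

-7183545588227029291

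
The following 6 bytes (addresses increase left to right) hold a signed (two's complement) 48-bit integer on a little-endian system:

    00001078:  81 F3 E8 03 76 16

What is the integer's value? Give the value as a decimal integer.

24696127550337

Little-endian stores the least-significant byte at the lowest address.
Reassemble most-significant byte first: 16 76 03 E8 F3 81 → 0x167603E8F381.
0x167603E8F381 = 24696127550337.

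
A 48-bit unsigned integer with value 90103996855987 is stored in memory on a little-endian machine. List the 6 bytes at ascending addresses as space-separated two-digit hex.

B3 B6 B9 F8 F2 51

90103996855987 in hexadecimal, padded to 48 bits, is 0x51F2F8B9B6B3.
Split into bytes (most-significant first): 51 F2 F8 B9 B6 B3.
Little-endian: lowest address holds the least-significant byte.
So at ascending addresses the bytes are B3 B6 B9 F8 F2 51.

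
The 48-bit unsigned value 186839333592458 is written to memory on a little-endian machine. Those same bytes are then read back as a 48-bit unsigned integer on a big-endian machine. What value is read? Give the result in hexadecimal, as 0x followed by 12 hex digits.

0x8ADD1BECEDA9

186839333592458 in 48-bit hexadecimal is 0xA9EDEC1BDD8A.
Stored little-endian, the bytes at ascending addresses are 8A DD 1B EC ED A9.
Read back as big-endian, the last byte is least significant, giving 0x8ADD1BECEDA9.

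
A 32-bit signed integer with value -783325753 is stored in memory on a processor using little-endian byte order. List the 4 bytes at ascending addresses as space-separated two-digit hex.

C7 65 4F D1

Two's complement of -783325753 in 32 bits: 783325753 = 0x2EB09A39; invert → 0xD14F65C6; add 1 → 0xD14F65C7.
Split into bytes (most-significant first): D1 4F 65 C7.
In little-endian order the low byte comes first in memory.
So at ascending addresses the bytes are C7 65 4F D1.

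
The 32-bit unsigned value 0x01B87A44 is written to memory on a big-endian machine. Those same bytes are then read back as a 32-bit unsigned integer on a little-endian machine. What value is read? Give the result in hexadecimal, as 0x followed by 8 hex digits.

Stored big-endian, the bytes at ascending addresses are 01 B8 7A 44.
Read back as little-endian, the first byte is least significant, giving 0x447AB801.

0x447AB801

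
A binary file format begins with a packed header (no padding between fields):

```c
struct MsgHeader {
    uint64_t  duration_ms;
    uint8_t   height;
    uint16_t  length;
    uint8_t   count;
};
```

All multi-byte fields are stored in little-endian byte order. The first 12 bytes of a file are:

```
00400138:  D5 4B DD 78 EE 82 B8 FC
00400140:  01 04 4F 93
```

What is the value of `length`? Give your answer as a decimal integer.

20228

`length` follows `duration_ms` (8 B), `height` (1 B), so it starts at offset 8 + 1 = 9 and occupies 2 bytes.
Bytes at offsets 9..10: 04 4F.
Little-endian: lowest address holds the least-significant byte.
Reassemble most-significant byte first: 4F 04 → 0x4F04.
0x4F04 = 20228.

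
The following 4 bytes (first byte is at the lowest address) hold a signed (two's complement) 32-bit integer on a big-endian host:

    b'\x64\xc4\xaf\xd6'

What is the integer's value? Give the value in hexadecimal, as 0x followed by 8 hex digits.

In big-endian order the high byte comes first in memory.
The bytes are already most-significant first: 0x64C4AFD6.

0x64C4AFD6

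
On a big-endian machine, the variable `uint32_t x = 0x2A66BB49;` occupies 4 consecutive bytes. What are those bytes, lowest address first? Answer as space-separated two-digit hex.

Split into bytes (most-significant first): 2A 66 BB 49.
Big-endian stores the most-significant byte at the lowest address.
So the memory order matches the most-significant-first order: 2A 66 BB 49.

2A 66 BB 49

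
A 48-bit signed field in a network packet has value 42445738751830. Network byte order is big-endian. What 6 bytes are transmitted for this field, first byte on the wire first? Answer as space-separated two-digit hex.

26 9A AB 2E 37 56

42445738751830 in hexadecimal, padded to 48 bits, is 0x269AAB2E3756.
Split into bytes (most-significant first): 26 9A AB 2E 37 56.
Big-endian: lowest address holds the most-significant byte.
So the memory order matches the most-significant-first order: 26 9A AB 2E 37 56.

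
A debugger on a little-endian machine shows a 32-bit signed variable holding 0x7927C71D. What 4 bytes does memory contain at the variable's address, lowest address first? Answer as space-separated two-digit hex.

Split into bytes (most-significant first): 79 27 C7 1D.
Little-endian stores the least-significant byte at the lowest address.
So at ascending addresses the bytes are 1D C7 27 79.

1D C7 27 79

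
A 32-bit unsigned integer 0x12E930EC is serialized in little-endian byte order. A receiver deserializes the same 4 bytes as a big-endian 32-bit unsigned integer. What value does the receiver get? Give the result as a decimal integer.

Stored little-endian, the bytes at ascending addresses are EC 30 E9 12.
Read back as big-endian, the last byte is least significant, giving 0xEC30E912.
0xEC30E912 = 3962628370.

3962628370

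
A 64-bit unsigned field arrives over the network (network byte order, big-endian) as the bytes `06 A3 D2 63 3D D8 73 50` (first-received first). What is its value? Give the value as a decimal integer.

478457309112595280

In big-endian order the high byte comes first in memory.
The bytes are already most-significant first: 0x06A3D2633DD87350.
0x06A3D2633DD87350 = 478457309112595280.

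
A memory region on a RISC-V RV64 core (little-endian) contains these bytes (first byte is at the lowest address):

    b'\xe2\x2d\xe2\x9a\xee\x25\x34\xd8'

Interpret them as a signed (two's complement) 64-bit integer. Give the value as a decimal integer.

Little-endian stores the least-significant byte at the lowest address.
Reassemble most-significant byte first: D8 34 25 EE 9A E2 2D E2 → 0xD83425EE9AE22DE2.
Top bit is set, so as a signed 64-bit value this is 0xD83425EE9AE22DE2 − 2^64 = -2867625355997205022.

-2867625355997205022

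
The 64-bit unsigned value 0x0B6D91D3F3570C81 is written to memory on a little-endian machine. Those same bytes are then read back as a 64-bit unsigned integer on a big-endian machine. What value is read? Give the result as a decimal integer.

Stored little-endian, the bytes at ascending addresses are 81 0C 57 F3 D3 91 6D 0B.
Read back as big-endian, the last byte is least significant, giving 0x810C57F3D3916D0B.
0x810C57F3D3916D0B = 9298904035351424267.

9298904035351424267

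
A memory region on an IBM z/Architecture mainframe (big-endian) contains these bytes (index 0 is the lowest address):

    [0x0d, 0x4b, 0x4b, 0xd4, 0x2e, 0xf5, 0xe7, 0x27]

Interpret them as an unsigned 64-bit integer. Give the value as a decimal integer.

Big-endian stores the most-significant byte at the lowest address.
The bytes are already most-significant first: 0x0D4B4BD42EF5E727.
0x0D4B4BD42EF5E727 = 957942720439379751.

957942720439379751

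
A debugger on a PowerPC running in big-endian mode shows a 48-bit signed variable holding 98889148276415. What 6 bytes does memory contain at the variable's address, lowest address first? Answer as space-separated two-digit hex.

98889148276415 in hexadecimal, padded to 48 bits, is 0x59F06C8E1EBF.
Split into bytes (most-significant first): 59 F0 6C 8E 1E BF.
Big-endian: lowest address holds the most-significant byte.
So the memory order matches the most-significant-first order: 59 F0 6C 8E 1E BF.

59 F0 6C 8E 1E BF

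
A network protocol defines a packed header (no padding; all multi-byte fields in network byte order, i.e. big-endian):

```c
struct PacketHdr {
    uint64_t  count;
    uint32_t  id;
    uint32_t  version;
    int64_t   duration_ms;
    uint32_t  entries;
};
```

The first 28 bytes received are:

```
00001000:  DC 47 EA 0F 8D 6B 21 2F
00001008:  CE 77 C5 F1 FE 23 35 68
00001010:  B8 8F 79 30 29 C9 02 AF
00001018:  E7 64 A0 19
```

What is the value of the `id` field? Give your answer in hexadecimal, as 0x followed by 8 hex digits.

0xCE77C5F1

`id` follows `count` (8 bytes), so it starts at byte offset 8 and occupies 4 bytes.
Bytes at offsets 8..11: CE 77 C5 F1.
Big-endian: lowest address holds the most-significant byte.
The bytes are already most-significant first: 0xCE77C5F1.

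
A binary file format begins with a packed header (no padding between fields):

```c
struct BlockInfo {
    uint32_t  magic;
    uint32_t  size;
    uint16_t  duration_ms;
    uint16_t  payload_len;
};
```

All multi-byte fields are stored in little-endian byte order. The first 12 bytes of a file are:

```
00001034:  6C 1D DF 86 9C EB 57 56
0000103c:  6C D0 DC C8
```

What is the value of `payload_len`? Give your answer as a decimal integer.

51420

`payload_len` follows `magic` (4 B), `size` (4 B), `duration_ms` (2 B), so it starts at offset 4 + 4 + 2 = 10 and occupies 2 bytes.
Bytes at offsets 10..11: DC C8.
In little-endian order the low byte comes first in memory.
Reassemble most-significant byte first: C8 DC → 0xC8DC.
0xC8DC = 51420.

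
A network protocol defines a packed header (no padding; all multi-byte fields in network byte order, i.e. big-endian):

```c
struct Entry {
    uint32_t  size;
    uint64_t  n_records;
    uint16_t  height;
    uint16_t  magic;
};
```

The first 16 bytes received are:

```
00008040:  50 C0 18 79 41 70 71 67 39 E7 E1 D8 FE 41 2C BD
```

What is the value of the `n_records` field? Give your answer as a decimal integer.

4715393498023977432

`n_records` follows `size` (4 bytes), so it starts at byte offset 4 and occupies 8 bytes.
Bytes at offsets 4..11: 41 70 71 67 39 E7 E1 D8.
Big-endian stores the most-significant byte at the lowest address.
The bytes are already most-significant first: 0x4170716739E7E1D8.
0x4170716739E7E1D8 = 4715393498023977432.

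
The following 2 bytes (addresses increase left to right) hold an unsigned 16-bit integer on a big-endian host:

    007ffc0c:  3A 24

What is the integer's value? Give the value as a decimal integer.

In big-endian order the high byte comes first in memory.
The bytes are already most-significant first: 0x3A24.
0x3A24 = 14884.

14884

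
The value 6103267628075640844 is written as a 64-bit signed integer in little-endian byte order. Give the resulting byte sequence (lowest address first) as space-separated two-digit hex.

0C E8 96 3C 92 29 B3 54

6103267628075640844 in hexadecimal, padded to 64 bits, is 0x54B329923C96E80C.
Split into bytes (most-significant first): 54 B3 29 92 3C 96 E8 0C.
Little-endian stores the least-significant byte at the lowest address.
So at ascending addresses the bytes are 0C E8 96 3C 92 29 B3 54.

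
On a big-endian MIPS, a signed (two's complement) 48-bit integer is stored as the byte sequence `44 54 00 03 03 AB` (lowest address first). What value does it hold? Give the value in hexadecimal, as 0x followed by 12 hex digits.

0x4454000303AB

Big-endian: lowest address holds the most-significant byte.
The bytes are already most-significant first: 0x4454000303AB.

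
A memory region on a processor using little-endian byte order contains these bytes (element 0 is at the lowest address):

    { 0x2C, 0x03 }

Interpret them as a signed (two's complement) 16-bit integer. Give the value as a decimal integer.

812

Little-endian: lowest address holds the least-significant byte.
Reassemble most-significant byte first: 03 2C → 0x032C.
0x032C = 812.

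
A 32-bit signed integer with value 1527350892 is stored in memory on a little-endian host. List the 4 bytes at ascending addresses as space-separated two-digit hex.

1527350892 in hexadecimal, padded to 32 bits, is 0x5B09866C.
Split into bytes (most-significant first): 5B 09 86 6C.
In little-endian order the low byte comes first in memory.
So at ascending addresses the bytes are 6C 86 09 5B.

6C 86 09 5B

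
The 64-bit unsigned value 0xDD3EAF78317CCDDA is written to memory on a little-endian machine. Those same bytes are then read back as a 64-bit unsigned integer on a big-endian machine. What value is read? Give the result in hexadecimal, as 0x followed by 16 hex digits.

Stored little-endian, the bytes at ascending addresses are DA CD 7C 31 78 AF 3E DD.
Read back as big-endian, the last byte is least significant, giving 0xDACD7C3178AF3EDD.

0xDACD7C3178AF3EDD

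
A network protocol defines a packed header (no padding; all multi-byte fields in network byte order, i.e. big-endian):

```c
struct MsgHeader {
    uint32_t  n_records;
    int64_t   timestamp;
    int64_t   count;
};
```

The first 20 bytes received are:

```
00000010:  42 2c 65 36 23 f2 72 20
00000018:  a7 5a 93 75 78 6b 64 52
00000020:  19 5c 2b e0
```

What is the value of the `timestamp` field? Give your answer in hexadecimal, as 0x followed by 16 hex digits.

`timestamp` follows `n_records` (4 bytes), so it starts at byte offset 4 and occupies 8 bytes.
Bytes at offsets 4..11: 23 F2 72 20 A7 5A 93 75.
In big-endian order the high byte comes first in memory.
The bytes are already most-significant first: 0x23F27220A75A9375.

0x23F27220A75A9375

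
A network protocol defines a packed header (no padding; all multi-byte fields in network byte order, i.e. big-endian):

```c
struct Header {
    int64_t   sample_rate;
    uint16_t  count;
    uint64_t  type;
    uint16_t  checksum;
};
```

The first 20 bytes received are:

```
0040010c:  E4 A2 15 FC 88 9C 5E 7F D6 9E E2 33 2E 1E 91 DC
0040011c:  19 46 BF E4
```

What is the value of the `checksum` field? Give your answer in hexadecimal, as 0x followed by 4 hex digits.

`checksum` follows `sample_rate` (8 B), `count` (2 B), `type` (8 B), so it starts at offset 8 + 2 + 8 = 18 and occupies 2 bytes.
Bytes at offsets 18..19: BF E4.
Big-endian: lowest address holds the most-significant byte.
The bytes are already most-significant first: 0xBFE4.

0xBFE4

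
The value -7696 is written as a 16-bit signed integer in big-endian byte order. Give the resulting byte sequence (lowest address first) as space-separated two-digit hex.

Two's complement of -7696 in 16 bits: 7696 = 0x1E10; invert → 0xE1EF; add 1 → 0xE1F0.
Split into bytes (most-significant first): E1 F0.
In big-endian order the high byte comes first in memory.
So the memory order matches the most-significant-first order: E1 F0.

E1 F0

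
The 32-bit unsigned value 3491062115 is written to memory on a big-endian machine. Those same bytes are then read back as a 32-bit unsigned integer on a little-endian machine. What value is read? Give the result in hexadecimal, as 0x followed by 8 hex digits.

3491062115 in 32-bit hexadecimal is 0xD0156163.
Stored big-endian, the bytes at ascending addresses are D0 15 61 63.
Read back as little-endian, the first byte is least significant, giving 0x636115D0.

0x636115D0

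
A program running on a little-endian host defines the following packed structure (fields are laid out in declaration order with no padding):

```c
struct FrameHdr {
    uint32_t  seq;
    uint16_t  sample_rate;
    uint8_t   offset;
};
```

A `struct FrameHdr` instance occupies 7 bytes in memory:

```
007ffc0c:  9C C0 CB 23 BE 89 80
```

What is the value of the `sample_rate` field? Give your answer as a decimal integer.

35262

`sample_rate` follows `seq` (4 bytes), so it starts at byte offset 4 and occupies 2 bytes.
Bytes at offsets 4..5: BE 89.
Little-endian: lowest address holds the least-significant byte.
Reassemble most-significant byte first: 89 BE → 0x89BE.
0x89BE = 35262.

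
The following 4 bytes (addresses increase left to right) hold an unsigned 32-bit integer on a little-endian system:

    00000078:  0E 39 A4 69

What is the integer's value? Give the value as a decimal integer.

Little-endian: lowest address holds the least-significant byte.
Reassemble most-significant byte first: 69 A4 39 0E → 0x69A4390E.
0x69A4390E = 1772370190.

1772370190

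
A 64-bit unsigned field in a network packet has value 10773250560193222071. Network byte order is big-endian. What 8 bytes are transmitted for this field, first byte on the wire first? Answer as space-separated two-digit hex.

95 82 46 4E 2C 98 55 B7

10773250560193222071 in hexadecimal, padded to 64 bits, is 0x9582464E2C9855B7.
Split into bytes (most-significant first): 95 82 46 4E 2C 98 55 B7.
Big-endian stores the most-significant byte at the lowest address.
So the memory order matches the most-significant-first order: 95 82 46 4E 2C 98 55 B7.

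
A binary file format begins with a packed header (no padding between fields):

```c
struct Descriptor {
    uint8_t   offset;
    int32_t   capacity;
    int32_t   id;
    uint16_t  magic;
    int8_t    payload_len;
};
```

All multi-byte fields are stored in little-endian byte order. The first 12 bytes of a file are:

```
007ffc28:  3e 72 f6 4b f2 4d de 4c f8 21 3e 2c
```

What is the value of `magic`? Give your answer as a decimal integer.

`magic` follows `offset` (1 B), `capacity` (4 B), `id` (4 B), so it starts at offset 1 + 4 + 4 = 9 and occupies 2 bytes.
Bytes at offsets 9..10: 21 3E.
In little-endian order the low byte comes first in memory.
Reassemble most-significant byte first: 3E 21 → 0x3E21.
0x3E21 = 15905.

15905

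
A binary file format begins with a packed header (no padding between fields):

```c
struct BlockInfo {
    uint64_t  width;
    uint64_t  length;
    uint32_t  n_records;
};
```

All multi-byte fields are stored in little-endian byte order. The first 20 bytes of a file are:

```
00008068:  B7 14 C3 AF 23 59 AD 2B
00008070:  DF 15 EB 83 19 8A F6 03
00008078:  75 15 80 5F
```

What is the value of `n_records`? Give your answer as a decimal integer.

1602229621

`n_records` follows `width` (8 B), `length` (8 B), so it starts at offset 8 + 8 = 16 and occupies 4 bytes.
Bytes at offsets 16..19: 75 15 80 5F.
Little-endian stores the least-significant byte at the lowest address.
Reassemble most-significant byte first: 5F 80 15 75 → 0x5F801575.
0x5F801575 = 1602229621.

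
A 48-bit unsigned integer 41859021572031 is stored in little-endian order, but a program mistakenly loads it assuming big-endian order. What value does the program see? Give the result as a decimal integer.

41859021572031 in 48-bit hexadecimal is 0x2612101C87BF.
Stored little-endian, the bytes at ascending addresses are BF 87 1C 10 12 26.
Read back as big-endian, the last byte is least significant, giving 0xBF871C101226.
0xBF871C101226 = 210587012305446.

210587012305446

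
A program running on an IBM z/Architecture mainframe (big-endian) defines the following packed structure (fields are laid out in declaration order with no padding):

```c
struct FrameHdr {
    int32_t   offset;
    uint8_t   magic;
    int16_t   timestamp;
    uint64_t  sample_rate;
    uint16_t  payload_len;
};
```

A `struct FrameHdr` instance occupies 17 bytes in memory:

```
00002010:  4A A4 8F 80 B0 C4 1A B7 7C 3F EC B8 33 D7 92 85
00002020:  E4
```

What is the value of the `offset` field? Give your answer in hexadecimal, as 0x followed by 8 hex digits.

0x4AA48F80

`offset` is the first field, at byte offset 0, occupying 4 bytes.
Bytes at offsets 0..3: 4A A4 8F 80.
In big-endian order the high byte comes first in memory.
The bytes are already most-significant first: 0x4AA48F80.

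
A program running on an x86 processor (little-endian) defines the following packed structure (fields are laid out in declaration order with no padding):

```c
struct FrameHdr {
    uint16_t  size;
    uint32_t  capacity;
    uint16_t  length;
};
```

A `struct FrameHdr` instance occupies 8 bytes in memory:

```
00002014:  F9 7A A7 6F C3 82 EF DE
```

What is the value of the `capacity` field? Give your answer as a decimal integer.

`capacity` follows `size` (2 bytes), so it starts at byte offset 2 and occupies 4 bytes.
Bytes at offsets 2..5: A7 6F C3 82.
In little-endian order the low byte comes first in memory.
Reassemble most-significant byte first: 82 C3 6F A7 → 0x82C36FA7.
0x82C36FA7 = 2193846183.

2193846183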